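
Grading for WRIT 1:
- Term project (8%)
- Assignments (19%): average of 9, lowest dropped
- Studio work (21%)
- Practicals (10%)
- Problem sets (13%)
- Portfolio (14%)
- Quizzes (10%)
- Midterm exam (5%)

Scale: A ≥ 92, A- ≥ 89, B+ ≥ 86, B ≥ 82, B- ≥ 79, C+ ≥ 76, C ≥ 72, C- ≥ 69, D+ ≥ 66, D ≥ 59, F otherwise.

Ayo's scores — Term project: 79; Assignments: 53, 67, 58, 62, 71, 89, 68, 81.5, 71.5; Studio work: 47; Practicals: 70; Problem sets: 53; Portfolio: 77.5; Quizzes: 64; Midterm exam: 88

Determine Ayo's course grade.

D

Assignments: drop 53 → average of remaining 8 = 568/8 = 71
Weighted total:
  Term project 79 × 0.08 = 6.32
  Assignments 71 × 0.19 = 13.49
  Studio work 47 × 0.21 = 9.87
  Practicals 70 × 0.1 = 7
  Problem sets 53 × 0.13 = 6.89
  Portfolio 77.5 × 0.14 = 10.85
  Quizzes 64 × 0.1 = 6.4
  Midterm exam 88 × 0.05 = 4.4
Sum = 65.22
65.22 is ≥ 59 and < 66 → D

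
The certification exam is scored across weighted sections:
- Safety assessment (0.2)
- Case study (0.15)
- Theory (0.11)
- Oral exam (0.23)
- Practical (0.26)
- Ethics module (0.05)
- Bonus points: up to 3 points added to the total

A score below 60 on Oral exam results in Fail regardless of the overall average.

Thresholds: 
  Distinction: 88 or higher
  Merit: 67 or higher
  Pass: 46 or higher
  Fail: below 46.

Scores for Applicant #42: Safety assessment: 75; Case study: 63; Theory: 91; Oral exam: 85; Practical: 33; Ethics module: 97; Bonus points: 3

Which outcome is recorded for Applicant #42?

Oral exam score 85 ≥ 60: minimum met.
Weighted total:
  Safety assessment 75 × 0.2 = 15
  Case study 63 × 0.15 = 9.45
  Theory 91 × 0.11 = 10.01
  Oral exam 85 × 0.23 = 19.55
  Practical 33 × 0.26 = 8.58
  Ethics module 97 × 0.05 = 4.85
Sum = 67.44
Bonus points: 67.44 + 3 = 70.44
70.44 is ≥ 67 and < 88 → Merit

Merit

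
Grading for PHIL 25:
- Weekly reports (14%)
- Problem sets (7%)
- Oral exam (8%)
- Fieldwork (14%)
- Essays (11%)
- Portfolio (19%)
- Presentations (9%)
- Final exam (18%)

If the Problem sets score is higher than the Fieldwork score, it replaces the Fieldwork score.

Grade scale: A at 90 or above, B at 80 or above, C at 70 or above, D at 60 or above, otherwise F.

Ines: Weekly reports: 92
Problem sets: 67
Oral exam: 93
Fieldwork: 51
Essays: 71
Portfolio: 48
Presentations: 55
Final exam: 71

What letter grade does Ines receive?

D

Problem sets (67) > Fieldwork (51), so Fieldwork counts as 67.
Weighted total:
  Weekly reports 92 × 0.14 = 12.88
  Problem sets 67 × 0.07 = 4.69
  Oral exam 93 × 0.08 = 7.44
  Fieldwork 67 × 0.14 = 9.38
  Essays 71 × 0.11 = 7.81
  Portfolio 48 × 0.19 = 9.12
  Presentations 55 × 0.09 = 4.95
  Final exam 71 × 0.18 = 12.78
Sum = 69.05
69.05 is ≥ 60 and < 70 → D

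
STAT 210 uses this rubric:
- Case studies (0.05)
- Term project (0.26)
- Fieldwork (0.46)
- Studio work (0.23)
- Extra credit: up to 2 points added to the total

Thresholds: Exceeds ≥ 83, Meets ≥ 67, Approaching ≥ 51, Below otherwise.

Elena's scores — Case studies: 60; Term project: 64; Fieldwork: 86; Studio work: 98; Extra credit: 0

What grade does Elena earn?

Meets

Weighted total:
  Case studies 60 × 0.05 = 3
  Term project 64 × 0.26 = 16.64
  Fieldwork 86 × 0.46 = 39.56
  Studio work 98 × 0.23 = 22.54
Sum = 81.74
Extra credit: 81.74 + 0 = 81.74
81.74 is ≥ 67 and < 83 → Meets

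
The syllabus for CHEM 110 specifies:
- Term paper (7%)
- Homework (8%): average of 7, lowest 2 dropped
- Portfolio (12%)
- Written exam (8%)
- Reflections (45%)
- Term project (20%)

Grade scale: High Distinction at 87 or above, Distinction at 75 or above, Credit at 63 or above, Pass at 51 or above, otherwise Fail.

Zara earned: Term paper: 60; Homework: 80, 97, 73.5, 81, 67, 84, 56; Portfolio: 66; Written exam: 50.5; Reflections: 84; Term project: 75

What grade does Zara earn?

Homework: drop 56, 67 → average of remaining 5 = 415.5/5 = 83.1
Weighted total:
  Term paper 60 × 0.07 = 4.2
  Homework 83.1 × 0.08 = 6.648
  Portfolio 66 × 0.12 = 7.92
  Written exam 50.5 × 0.08 = 4.04
  Reflections 84 × 0.45 = 37.8
  Term project 75 × 0.2 = 15
Sum = 75.608
75.608 is ≥ 75 and < 87 → Distinction

Distinction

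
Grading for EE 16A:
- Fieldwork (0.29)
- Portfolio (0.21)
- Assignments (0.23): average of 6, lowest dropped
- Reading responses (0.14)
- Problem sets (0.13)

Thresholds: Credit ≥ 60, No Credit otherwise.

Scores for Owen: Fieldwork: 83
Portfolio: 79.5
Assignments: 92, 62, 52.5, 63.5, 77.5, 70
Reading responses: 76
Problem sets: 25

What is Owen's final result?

Credit

Assignments: drop 52.5 → average of remaining 5 = 365/5 = 73
Weighted total:
  Fieldwork 83 × 0.29 = 24.07
  Portfolio 79.5 × 0.21 = 16.695
  Assignments 73 × 0.23 = 16.79
  Reading responses 76 × 0.14 = 10.64
  Problem sets 25 × 0.13 = 3.25
Sum = 71.445
71.445 ≥ 60 → Credit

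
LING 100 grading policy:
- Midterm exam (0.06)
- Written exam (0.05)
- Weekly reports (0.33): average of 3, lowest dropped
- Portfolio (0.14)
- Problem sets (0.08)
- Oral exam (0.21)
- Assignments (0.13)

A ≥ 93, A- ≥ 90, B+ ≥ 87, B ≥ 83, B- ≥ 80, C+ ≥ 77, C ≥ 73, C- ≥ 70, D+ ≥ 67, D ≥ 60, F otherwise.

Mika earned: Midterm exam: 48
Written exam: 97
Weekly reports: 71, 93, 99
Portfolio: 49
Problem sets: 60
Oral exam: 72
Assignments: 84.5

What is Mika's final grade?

C+

Weekly reports: drop 71 → average of remaining 2 = 192/2 = 96
Weighted total:
  Midterm exam 48 × 0.06 = 2.88
  Written exam 97 × 0.05 = 4.85
  Weekly reports 96 × 0.33 = 31.68
  Portfolio 49 × 0.14 = 6.86
  Problem sets 60 × 0.08 = 4.8
  Oral exam 72 × 0.21 = 15.12
  Assignments 84.5 × 0.13 = 10.985
Sum = 77.175
77.175 is ≥ 77 and < 80 → C+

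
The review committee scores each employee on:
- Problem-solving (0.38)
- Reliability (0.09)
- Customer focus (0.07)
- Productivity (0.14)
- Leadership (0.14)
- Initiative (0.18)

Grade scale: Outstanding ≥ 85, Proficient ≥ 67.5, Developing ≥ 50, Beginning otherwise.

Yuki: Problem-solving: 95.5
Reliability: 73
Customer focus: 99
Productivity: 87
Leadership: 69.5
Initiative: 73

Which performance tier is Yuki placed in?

Proficient

Weighted total:
  Problem-solving 95.5 × 0.38 = 36.29
  Reliability 73 × 0.09 = 6.57
  Customer focus 99 × 0.07 = 6.93
  Productivity 87 × 0.14 = 12.18
  Leadership 69.5 × 0.14 = 9.73
  Initiative 73 × 0.18 = 13.14
Sum = 84.84
84.84 is ≥ 67.5 and < 85 → Proficient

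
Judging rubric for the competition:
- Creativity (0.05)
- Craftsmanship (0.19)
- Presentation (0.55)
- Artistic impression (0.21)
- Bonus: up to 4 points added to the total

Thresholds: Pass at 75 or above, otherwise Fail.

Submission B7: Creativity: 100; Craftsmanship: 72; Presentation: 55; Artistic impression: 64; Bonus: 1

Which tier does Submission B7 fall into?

Weighted total:
  Creativity 100 × 0.05 = 5
  Craftsmanship 72 × 0.19 = 13.68
  Presentation 55 × 0.55 = 30.25
  Artistic impression 64 × 0.21 = 13.44
Sum = 62.37
Bonus: 62.37 + 1 = 63.37
63.37 < 75 → Fail

Fail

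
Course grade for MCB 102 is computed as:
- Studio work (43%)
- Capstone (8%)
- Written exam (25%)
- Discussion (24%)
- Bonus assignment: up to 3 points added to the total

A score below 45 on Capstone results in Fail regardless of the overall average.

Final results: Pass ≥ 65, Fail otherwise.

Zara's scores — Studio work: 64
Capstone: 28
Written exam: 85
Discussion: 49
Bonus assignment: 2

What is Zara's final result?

Capstone score 28 < 45: minimum not met.
Weighted total:
  Studio work 64 × 0.43 = 27.52
  Capstone 28 × 0.08 = 2.24
  Written exam 85 × 0.25 = 21.25
  Discussion 49 × 0.24 = 11.76
Sum = 62.77
Bonus assignment: 62.77 + 2 = 64.77
Because the Capstone minimum was not met, the result is Fail.

Fail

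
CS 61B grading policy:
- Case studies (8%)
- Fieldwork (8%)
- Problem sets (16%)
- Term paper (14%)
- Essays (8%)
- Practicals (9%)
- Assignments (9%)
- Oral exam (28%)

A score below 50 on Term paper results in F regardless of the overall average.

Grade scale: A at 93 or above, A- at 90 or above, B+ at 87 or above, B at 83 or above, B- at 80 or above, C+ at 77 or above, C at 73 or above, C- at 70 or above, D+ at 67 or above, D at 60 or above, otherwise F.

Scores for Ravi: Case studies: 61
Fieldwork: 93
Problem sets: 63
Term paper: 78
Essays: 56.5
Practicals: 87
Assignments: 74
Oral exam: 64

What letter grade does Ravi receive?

Term paper score 78 ≥ 50: minimum met.
Weighted total:
  Case studies 61 × 0.08 = 4.88
  Fieldwork 93 × 0.08 = 7.44
  Problem sets 63 × 0.16 = 10.08
  Term paper 78 × 0.14 = 10.92
  Essays 56.5 × 0.08 = 4.52
  Practicals 87 × 0.09 = 7.83
  Assignments 74 × 0.09 = 6.66
  Oral exam 64 × 0.28 = 17.92
Sum = 70.25
70.25 is ≥ 70 and < 73 → C-

C-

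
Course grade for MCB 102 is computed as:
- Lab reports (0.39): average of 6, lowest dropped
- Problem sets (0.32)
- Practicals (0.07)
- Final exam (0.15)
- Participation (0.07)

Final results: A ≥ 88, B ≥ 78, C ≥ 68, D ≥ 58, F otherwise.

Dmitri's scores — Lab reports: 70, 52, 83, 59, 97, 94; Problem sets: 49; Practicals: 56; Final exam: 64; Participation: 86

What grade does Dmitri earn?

Lab reports: drop 52 → average of remaining 5 = 403/5 = 80.6
Weighted total:
  Lab reports 80.6 × 0.39 = 31.434
  Problem sets 49 × 0.32 = 15.68
  Practicals 56 × 0.07 = 3.92
  Final exam 64 × 0.15 = 9.6
  Participation 86 × 0.07 = 6.02
Sum = 66.654
66.654 is ≥ 58 and < 68 → D

D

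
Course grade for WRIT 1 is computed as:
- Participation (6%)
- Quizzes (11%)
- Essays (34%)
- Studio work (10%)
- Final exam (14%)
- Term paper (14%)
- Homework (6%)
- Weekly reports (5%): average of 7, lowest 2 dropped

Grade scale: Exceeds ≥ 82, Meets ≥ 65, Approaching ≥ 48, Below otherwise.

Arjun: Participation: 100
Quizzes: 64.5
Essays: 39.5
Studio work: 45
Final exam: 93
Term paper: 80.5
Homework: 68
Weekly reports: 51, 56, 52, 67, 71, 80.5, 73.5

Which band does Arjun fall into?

Weekly reports: drop 51, 52 → average of remaining 5 = 348/5 = 69.6
Weighted total:
  Participation 100 × 0.06 = 6
  Quizzes 64.5 × 0.11 = 7.095
  Essays 39.5 × 0.34 = 13.43
  Studio work 45 × 0.1 = 4.5
  Final exam 93 × 0.14 = 13.02
  Term paper 80.5 × 0.14 = 11.27
  Homework 68 × 0.06 = 4.08
  Weekly reports 69.6 × 0.05 = 3.48
Sum = 62.875
62.875 is ≥ 48 and < 65 → Approaching

Approaching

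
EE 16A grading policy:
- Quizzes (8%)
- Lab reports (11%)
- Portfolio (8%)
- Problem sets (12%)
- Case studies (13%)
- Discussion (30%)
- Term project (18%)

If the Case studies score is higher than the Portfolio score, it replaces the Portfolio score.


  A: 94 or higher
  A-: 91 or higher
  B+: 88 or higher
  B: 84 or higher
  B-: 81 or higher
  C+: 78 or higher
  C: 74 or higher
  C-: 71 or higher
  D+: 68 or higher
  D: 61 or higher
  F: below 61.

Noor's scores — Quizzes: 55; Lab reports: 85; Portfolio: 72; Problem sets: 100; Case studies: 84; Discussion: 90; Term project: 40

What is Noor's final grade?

C

Case studies (84) > Portfolio (72), so Portfolio counts as 84.
Weighted total:
  Quizzes 55 × 0.08 = 4.4
  Lab reports 85 × 0.11 = 9.35
  Portfolio 84 × 0.08 = 6.72
  Problem sets 100 × 0.12 = 12
  Case studies 84 × 0.13 = 10.92
  Discussion 90 × 0.3 = 27
  Term project 40 × 0.18 = 7.2
Sum = 77.59
77.59 is ≥ 74 and < 78 → C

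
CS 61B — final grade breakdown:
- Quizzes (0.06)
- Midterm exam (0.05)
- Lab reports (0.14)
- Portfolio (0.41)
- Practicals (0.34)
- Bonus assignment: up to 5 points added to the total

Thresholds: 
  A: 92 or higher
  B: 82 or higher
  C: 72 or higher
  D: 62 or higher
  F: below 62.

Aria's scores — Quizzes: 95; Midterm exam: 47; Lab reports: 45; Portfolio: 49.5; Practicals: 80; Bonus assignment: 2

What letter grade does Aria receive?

Weighted total:
  Quizzes 95 × 0.06 = 5.7
  Midterm exam 47 × 0.05 = 2.35
  Lab reports 45 × 0.14 = 6.3
  Portfolio 49.5 × 0.41 = 20.295
  Practicals 80 × 0.34 = 27.2
Sum = 61.845
Bonus assignment: 61.845 + 2 = 63.845
63.845 is ≥ 62 and < 72 → D

D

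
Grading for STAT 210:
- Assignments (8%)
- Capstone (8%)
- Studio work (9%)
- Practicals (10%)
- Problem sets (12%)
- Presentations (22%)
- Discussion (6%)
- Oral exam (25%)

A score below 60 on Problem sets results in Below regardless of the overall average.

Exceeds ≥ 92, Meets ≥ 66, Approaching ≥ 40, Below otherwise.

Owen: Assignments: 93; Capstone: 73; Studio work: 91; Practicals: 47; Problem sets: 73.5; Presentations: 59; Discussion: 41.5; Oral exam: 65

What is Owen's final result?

Problem sets score 73.5 ≥ 60: minimum met.
Weighted total:
  Assignments 93 × 0.08 = 7.44
  Capstone 73 × 0.08 = 5.84
  Studio work 91 × 0.09 = 8.19
  Practicals 47 × 0.1 = 4.7
  Problem sets 73.5 × 0.12 = 8.82
  Presentations 59 × 0.22 = 12.98
  Discussion 41.5 × 0.06 = 2.49
  Oral exam 65 × 0.25 = 16.25
Sum = 66.71
66.71 is ≥ 66 and < 92 → Meets

Meets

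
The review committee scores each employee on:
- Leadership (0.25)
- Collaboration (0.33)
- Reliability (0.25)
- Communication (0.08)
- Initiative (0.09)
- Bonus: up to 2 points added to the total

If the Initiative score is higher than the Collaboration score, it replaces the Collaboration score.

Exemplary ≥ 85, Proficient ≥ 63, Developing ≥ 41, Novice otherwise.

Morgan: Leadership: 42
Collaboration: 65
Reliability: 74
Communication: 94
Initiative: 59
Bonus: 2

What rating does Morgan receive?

Proficient

Initiative (59) ≤ Collaboration (65), so Collaboration stays at 65.
Weighted total:
  Leadership 42 × 0.25 = 10.5
  Collaboration 65 × 0.33 = 21.45
  Reliability 74 × 0.25 = 18.5
  Communication 94 × 0.08 = 7.52
  Initiative 59 × 0.09 = 5.31
Sum = 63.28
Bonus: 63.28 + 2 = 65.28
65.28 is ≥ 63 and < 85 → Proficient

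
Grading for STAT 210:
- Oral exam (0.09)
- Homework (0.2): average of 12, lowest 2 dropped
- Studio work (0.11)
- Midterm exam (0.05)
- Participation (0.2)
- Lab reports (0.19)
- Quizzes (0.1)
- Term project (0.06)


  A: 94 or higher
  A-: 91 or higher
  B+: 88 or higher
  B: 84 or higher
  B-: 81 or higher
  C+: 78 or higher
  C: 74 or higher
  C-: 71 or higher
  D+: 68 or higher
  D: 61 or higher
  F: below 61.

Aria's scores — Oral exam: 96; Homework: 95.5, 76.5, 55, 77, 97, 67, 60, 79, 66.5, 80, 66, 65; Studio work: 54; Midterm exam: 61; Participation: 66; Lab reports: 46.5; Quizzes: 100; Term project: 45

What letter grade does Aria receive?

D

Homework: drop 55, 60 → average of remaining 10 = 769.5/10 = 76.95
Weighted total:
  Oral exam 96 × 0.09 = 8.64
  Homework 76.95 × 0.2 = 15.39
  Studio work 54 × 0.11 = 5.94
  Midterm exam 61 × 0.05 = 3.05
  Participation 66 × 0.2 = 13.2
  Lab reports 46.5 × 0.19 = 8.835
  Quizzes 100 × 0.1 = 10
  Term project 45 × 0.06 = 2.7
Sum = 67.755
67.755 is ≥ 61 and < 68 → D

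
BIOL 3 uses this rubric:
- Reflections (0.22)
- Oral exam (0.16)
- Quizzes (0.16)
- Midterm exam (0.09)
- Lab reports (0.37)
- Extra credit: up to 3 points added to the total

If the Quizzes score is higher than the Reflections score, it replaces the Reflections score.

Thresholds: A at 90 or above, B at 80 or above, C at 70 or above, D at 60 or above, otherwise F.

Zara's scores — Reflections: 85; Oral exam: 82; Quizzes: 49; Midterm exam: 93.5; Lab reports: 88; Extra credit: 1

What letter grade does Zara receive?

Quizzes (49) ≤ Reflections (85), so Reflections stays at 85.
Weighted total:
  Reflections 85 × 0.22 = 18.7
  Oral exam 82 × 0.16 = 13.12
  Quizzes 49 × 0.16 = 7.84
  Midterm exam 93.5 × 0.09 = 8.415
  Lab reports 88 × 0.37 = 32.56
Sum = 80.635
Extra credit: 80.635 + 1 = 81.635
81.635 is ≥ 80 and < 90 → B

B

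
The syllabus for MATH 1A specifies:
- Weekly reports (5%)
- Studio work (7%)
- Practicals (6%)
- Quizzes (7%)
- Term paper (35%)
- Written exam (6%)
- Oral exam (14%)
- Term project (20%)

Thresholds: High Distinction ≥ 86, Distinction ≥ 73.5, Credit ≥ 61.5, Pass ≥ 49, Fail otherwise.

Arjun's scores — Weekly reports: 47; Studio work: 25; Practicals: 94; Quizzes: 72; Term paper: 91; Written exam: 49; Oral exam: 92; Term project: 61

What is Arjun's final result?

Distinction

Weighted total:
  Weekly reports 47 × 0.05 = 2.35
  Studio work 25 × 0.07 = 1.75
  Practicals 94 × 0.06 = 5.64
  Quizzes 72 × 0.07 = 5.04
  Term paper 91 × 0.35 = 31.85
  Written exam 49 × 0.06 = 2.94
  Oral exam 92 × 0.14 = 12.88
  Term project 61 × 0.2 = 12.2
Sum = 74.65
74.65 is ≥ 73.5 and < 86 → Distinction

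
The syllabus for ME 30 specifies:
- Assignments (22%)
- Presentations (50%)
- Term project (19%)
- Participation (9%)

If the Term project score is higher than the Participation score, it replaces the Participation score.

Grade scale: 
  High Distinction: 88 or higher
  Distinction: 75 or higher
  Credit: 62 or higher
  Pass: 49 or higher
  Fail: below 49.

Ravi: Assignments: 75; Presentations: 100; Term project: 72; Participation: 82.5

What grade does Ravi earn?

Distinction

Term project (72) ≤ Participation (82.5), so Participation stays at 82.5.
Weighted total:
  Assignments 75 × 0.22 = 16.5
  Presentations 100 × 0.5 = 50
  Term project 72 × 0.19 = 13.68
  Participation 82.5 × 0.09 = 7.425
Sum = 87.605
87.605 is ≥ 75 and < 88 → Distinction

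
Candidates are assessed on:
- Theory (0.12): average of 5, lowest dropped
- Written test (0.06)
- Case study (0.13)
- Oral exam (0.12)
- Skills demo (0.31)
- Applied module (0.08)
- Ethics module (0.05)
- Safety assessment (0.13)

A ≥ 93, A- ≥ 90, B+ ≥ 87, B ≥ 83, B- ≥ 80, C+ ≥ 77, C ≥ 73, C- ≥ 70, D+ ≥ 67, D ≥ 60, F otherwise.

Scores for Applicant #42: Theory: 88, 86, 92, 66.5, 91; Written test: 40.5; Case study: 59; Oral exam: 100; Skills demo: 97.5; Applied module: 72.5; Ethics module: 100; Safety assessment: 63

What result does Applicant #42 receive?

Theory: drop 66.5 → average of remaining 4 = 357/4 = 89.25
Weighted total:
  Theory 89.25 × 0.12 = 10.71
  Written test 40.5 × 0.06 = 2.43
  Case study 59 × 0.13 = 7.67
  Oral exam 100 × 0.12 = 12
  Skills demo 97.5 × 0.31 = 30.225
  Applied module 72.5 × 0.08 = 5.8
  Ethics module 100 × 0.05 = 5
  Safety assessment 63 × 0.13 = 8.19
Sum = 82.025
82.025 is ≥ 80 and < 83 → B-

B-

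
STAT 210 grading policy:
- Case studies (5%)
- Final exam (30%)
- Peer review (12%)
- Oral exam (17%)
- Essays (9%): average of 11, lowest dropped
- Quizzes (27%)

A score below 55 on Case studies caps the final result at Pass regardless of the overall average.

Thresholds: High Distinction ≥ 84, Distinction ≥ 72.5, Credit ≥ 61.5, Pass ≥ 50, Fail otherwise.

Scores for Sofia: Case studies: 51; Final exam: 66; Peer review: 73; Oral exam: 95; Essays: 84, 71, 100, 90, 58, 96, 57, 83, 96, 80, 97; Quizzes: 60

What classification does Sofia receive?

Pass

Essays: drop 57 → average of remaining 10 = 855/10 = 85.5
Case studies score 51 < 55: minimum not met.
Weighted total:
  Case studies 51 × 0.05 = 2.55
  Final exam 66 × 0.3 = 19.8
  Peer review 73 × 0.12 = 8.76
  Oral exam 95 × 0.17 = 16.15
  Essays 85.5 × 0.09 = 7.695
  Quizzes 60 × 0.27 = 16.2
Sum = 71.155
71.155 would be Credit; cap at Pass applies → Pass.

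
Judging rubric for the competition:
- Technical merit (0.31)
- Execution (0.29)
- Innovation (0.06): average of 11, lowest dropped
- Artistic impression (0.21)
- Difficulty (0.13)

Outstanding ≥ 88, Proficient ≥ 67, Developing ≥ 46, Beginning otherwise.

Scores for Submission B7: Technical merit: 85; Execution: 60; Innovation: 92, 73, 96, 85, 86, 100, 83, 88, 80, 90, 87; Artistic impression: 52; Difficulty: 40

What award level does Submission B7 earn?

Developing

Innovation: drop 73 → average of remaining 10 = 887/10 = 88.7
Weighted total:
  Technical merit 85 × 0.31 = 26.35
  Execution 60 × 0.29 = 17.4
  Innovation 88.7 × 0.06 = 5.322
  Artistic impression 52 × 0.21 = 10.92
  Difficulty 40 × 0.13 = 5.2
Sum = 65.192
65.192 is ≥ 46 and < 67 → Developing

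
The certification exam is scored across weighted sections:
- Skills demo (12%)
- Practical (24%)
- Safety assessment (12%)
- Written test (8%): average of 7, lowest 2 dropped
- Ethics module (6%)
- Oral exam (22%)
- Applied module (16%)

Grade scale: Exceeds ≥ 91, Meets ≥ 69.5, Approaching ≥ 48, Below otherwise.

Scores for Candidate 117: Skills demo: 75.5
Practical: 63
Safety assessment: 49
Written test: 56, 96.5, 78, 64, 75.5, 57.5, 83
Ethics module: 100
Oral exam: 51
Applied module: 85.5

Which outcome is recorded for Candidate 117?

Approaching

Written test: drop 56, 57.5 → average of remaining 5 = 397/5 = 79.4
Weighted total:
  Skills demo 75.5 × 0.12 = 9.06
  Practical 63 × 0.24 = 15.12
  Safety assessment 49 × 0.12 = 5.88
  Written test 79.4 × 0.08 = 6.352
  Ethics module 100 × 0.06 = 6
  Oral exam 51 × 0.22 = 11.22
  Applied module 85.5 × 0.16 = 13.68
Sum = 67.312
67.312 is ≥ 48 and < 69.5 → Approaching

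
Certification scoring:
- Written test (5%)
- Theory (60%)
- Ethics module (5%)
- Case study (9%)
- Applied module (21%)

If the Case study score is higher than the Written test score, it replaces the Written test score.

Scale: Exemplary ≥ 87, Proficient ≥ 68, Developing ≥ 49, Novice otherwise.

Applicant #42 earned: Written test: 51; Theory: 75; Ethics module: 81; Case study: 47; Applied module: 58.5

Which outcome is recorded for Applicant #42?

Case study (47) ≤ Written test (51), so Written test stays at 51.
Weighted total:
  Written test 51 × 0.05 = 2.55
  Theory 75 × 0.6 = 45
  Ethics module 81 × 0.05 = 4.05
  Case study 47 × 0.09 = 4.23
  Applied module 58.5 × 0.21 = 12.285
Sum = 68.115
68.115 is ≥ 68 and < 87 → Proficient

Proficient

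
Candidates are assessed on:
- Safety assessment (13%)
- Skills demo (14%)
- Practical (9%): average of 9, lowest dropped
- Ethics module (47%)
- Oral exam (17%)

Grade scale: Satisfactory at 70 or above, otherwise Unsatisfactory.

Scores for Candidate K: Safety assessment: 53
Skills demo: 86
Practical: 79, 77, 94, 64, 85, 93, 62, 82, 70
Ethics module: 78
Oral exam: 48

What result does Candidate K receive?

Satisfactory

Practical: drop 62 → average of remaining 8 = 644/8 = 80.5
Weighted total:
  Safety assessment 53 × 0.13 = 6.89
  Skills demo 86 × 0.14 = 12.04
  Practical 80.5 × 0.09 = 7.245
  Ethics module 78 × 0.47 = 36.66
  Oral exam 48 × 0.17 = 8.16
Sum = 70.995
70.995 ≥ 70 → Satisfactory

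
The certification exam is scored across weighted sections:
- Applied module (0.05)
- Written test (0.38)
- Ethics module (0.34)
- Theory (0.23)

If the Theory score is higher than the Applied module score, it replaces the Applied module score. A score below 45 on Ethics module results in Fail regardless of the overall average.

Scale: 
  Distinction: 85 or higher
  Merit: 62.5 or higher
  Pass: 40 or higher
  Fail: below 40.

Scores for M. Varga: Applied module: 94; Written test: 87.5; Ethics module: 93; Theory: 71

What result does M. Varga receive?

Distinction

Theory (71) ≤ Applied module (94), so Applied module stays at 94.
Ethics module score 93 ≥ 45: minimum met.
Weighted total:
  Applied module 94 × 0.05 = 4.7
  Written test 87.5 × 0.38 = 33.25
  Ethics module 93 × 0.34 = 31.62
  Theory 71 × 0.23 = 16.33
Sum = 85.9
85.9 ≥ 85 → Distinction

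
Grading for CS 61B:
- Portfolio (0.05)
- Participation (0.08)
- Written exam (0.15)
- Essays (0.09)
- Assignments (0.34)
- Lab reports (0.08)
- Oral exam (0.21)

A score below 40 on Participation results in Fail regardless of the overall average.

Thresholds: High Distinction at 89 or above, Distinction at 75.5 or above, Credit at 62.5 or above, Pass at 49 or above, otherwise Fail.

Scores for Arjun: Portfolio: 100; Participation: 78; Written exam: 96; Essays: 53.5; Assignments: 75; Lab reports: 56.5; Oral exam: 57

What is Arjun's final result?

Credit

Participation score 78 ≥ 40: minimum met.
Weighted total:
  Portfolio 100 × 0.05 = 5
  Participation 78 × 0.08 = 6.24
  Written exam 96 × 0.15 = 14.4
  Essays 53.5 × 0.09 = 4.815
  Assignments 75 × 0.34 = 25.5
  Lab reports 56.5 × 0.08 = 4.52
  Oral exam 57 × 0.21 = 11.97
Sum = 72.445
72.445 is ≥ 62.5 and < 75.5 → Credit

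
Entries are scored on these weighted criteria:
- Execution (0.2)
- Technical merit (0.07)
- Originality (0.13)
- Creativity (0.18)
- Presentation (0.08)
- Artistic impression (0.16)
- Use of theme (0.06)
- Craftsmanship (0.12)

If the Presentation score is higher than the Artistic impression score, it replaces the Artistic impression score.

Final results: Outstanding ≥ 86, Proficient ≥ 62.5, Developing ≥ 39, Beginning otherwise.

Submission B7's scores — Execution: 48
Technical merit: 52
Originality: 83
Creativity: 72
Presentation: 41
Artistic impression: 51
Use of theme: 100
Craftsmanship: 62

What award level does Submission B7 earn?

Developing

Presentation (41) ≤ Artistic impression (51), so Artistic impression stays at 51.
Weighted total:
  Execution 48 × 0.2 = 9.6
  Technical merit 52 × 0.07 = 3.64
  Originality 83 × 0.13 = 10.79
  Creativity 72 × 0.18 = 12.96
  Presentation 41 × 0.08 = 3.28
  Artistic impression 51 × 0.16 = 8.16
  Use of theme 100 × 0.06 = 6
  Craftsmanship 62 × 0.12 = 7.44
Sum = 61.87
61.87 is ≥ 39 and < 62.5 → Developing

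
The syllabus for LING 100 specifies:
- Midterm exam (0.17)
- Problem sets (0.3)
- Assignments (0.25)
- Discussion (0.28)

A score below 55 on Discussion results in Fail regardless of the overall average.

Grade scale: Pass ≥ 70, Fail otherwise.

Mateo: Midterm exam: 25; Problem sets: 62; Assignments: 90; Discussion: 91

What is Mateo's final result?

Pass

Discussion score 91 ≥ 55: minimum met.
Weighted total:
  Midterm exam 25 × 0.17 = 4.25
  Problem sets 62 × 0.3 = 18.6
  Assignments 90 × 0.25 = 22.5
  Discussion 91 × 0.28 = 25.48
Sum = 70.83
70.83 ≥ 70 → Pass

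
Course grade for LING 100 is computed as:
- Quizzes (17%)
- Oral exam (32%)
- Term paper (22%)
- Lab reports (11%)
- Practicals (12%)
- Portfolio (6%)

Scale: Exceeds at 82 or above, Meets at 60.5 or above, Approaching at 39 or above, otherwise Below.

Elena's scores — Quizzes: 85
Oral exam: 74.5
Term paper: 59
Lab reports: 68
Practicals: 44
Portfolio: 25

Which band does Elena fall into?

Weighted total:
  Quizzes 85 × 0.17 = 14.45
  Oral exam 74.5 × 0.32 = 23.84
  Term paper 59 × 0.22 = 12.98
  Lab reports 68 × 0.11 = 7.48
  Practicals 44 × 0.12 = 5.28
  Portfolio 25 × 0.06 = 1.5
Sum = 65.53
65.53 is ≥ 60.5 and < 82 → Meets

Meets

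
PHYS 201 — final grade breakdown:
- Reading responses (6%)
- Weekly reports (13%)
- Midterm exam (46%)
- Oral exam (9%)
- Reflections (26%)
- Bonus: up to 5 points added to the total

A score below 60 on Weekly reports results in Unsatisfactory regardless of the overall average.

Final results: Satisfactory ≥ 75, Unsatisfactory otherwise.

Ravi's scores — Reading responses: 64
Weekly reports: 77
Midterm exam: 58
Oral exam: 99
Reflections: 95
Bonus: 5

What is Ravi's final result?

Weekly reports score 77 ≥ 60: minimum met.
Weighted total:
  Reading responses 64 × 0.06 = 3.84
  Weekly reports 77 × 0.13 = 10.01
  Midterm exam 58 × 0.46 = 26.68
  Oral exam 99 × 0.09 = 8.91
  Reflections 95 × 0.26 = 24.7
Sum = 74.14
Bonus: 74.14 + 5 = 79.14
79.14 ≥ 75 → Satisfactory

Satisfactory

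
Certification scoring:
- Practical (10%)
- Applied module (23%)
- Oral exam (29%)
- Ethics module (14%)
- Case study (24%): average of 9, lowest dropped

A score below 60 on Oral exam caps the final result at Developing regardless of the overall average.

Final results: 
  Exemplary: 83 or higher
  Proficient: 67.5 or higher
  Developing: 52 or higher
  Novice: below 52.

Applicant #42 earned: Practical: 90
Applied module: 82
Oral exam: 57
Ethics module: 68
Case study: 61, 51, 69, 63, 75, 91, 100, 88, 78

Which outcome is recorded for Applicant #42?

Developing

Case study: drop 51 → average of remaining 8 = 625/8 = 78.125
Oral exam score 57 < 60: minimum not met.
Weighted total:
  Practical 90 × 0.1 = 9
  Applied module 82 × 0.23 = 18.86
  Oral exam 57 × 0.29 = 16.53
  Ethics module 68 × 0.14 = 9.52
  Case study 78.125 × 0.24 = 18.75
Sum = 72.66
72.66 would be Proficient; cap at Developing applies → Developing.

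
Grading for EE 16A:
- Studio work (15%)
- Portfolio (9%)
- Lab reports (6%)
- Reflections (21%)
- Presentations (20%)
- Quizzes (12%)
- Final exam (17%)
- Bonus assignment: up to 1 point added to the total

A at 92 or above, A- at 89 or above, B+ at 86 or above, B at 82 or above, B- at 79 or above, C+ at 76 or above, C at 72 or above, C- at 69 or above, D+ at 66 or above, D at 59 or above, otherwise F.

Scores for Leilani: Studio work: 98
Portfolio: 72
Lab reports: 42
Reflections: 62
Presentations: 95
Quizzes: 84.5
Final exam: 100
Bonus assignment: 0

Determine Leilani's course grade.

Weighted total:
  Studio work 98 × 0.15 = 14.7
  Portfolio 72 × 0.09 = 6.48
  Lab reports 42 × 0.06 = 2.52
  Reflections 62 × 0.21 = 13.02
  Presentations 95 × 0.2 = 19
  Quizzes 84.5 × 0.12 = 10.14
  Final exam 100 × 0.17 = 17
Sum = 82.86
Bonus assignment: 82.86 + 0 = 82.86
82.86 is ≥ 82 and < 86 → B

B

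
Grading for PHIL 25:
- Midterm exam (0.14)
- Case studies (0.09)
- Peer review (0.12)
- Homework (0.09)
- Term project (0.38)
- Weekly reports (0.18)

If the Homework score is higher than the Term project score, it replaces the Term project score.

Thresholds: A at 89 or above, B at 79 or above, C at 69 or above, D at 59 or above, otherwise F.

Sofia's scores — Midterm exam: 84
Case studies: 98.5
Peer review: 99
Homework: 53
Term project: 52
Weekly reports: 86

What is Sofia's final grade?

Homework (53) > Term project (52), so Term project counts as 53.
Weighted total:
  Midterm exam 84 × 0.14 = 11.76
  Case studies 98.5 × 0.09 = 8.865
  Peer review 99 × 0.12 = 11.88
  Homework 53 × 0.09 = 4.77
  Term project 53 × 0.38 = 20.14
  Weekly reports 86 × 0.18 = 15.48
Sum = 72.895
72.895 is ≥ 69 and < 79 → C

C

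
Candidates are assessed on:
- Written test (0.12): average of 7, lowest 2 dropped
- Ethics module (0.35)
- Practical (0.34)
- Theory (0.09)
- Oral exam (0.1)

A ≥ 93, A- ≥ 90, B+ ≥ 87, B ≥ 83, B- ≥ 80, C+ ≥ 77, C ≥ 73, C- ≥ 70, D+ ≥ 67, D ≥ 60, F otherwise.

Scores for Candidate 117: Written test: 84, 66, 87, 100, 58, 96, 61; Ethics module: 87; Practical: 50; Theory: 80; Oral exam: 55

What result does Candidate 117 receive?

C-

Written test: drop 58, 61 → average of remaining 5 = 433/5 = 86.6
Weighted total:
  Written test 86.6 × 0.12 = 10.392
  Ethics module 87 × 0.35 = 30.45
  Practical 50 × 0.34 = 17
  Theory 80 × 0.09 = 7.2
  Oral exam 55 × 0.1 = 5.5
Sum = 70.542
70.542 is ≥ 70 and < 73 → C-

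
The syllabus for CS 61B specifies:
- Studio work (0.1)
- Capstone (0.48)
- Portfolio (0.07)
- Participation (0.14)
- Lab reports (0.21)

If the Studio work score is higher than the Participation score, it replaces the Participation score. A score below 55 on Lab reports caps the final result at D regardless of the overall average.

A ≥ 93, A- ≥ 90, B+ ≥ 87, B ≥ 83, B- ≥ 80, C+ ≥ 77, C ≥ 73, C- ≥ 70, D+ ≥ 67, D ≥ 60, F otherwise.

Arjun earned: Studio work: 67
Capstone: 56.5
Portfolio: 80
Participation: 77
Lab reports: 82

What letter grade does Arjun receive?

Studio work (67) ≤ Participation (77), so Participation stays at 77.
Lab reports score 82 ≥ 55: minimum met.
Weighted total:
  Studio work 67 × 0.1 = 6.7
  Capstone 56.5 × 0.48 = 27.12
  Portfolio 80 × 0.07 = 5.6
  Participation 77 × 0.14 = 10.78
  Lab reports 82 × 0.21 = 17.22
Sum = 67.42
67.42 is ≥ 67 and < 70 → D+

D+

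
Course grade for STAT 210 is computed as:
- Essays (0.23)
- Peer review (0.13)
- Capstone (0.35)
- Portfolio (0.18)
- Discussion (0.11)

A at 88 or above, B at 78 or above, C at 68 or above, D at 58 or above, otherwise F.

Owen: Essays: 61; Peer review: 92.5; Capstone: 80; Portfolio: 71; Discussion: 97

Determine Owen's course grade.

Weighted total:
  Essays 61 × 0.23 = 14.03
  Peer review 92.5 × 0.13 = 12.025
  Capstone 80 × 0.35 = 28
  Portfolio 71 × 0.18 = 12.78
  Discussion 97 × 0.11 = 10.67
Sum = 77.505
77.505 is ≥ 68 and < 78 → C

C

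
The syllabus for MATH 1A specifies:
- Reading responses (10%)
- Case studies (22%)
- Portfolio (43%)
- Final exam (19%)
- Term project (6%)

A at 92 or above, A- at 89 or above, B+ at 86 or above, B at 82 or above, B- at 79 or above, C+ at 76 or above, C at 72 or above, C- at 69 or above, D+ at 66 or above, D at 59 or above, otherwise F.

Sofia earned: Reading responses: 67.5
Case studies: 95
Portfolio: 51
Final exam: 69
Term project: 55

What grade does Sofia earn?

D

Weighted total:
  Reading responses 67.5 × 0.1 = 6.75
  Case studies 95 × 0.22 = 20.9
  Portfolio 51 × 0.43 = 21.93
  Final exam 69 × 0.19 = 13.11
  Term project 55 × 0.06 = 3.3
Sum = 65.99
65.99 is ≥ 59 and < 66 → D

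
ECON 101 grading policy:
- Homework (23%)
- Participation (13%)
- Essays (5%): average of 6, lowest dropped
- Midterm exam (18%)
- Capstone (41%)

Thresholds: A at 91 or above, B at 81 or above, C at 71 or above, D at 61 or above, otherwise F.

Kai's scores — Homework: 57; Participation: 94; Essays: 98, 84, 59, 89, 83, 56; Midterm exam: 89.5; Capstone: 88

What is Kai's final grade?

B

Essays: drop 56 → average of remaining 5 = 413/5 = 82.6
Weighted total:
  Homework 57 × 0.23 = 13.11
  Participation 94 × 0.13 = 12.22
  Essays 82.6 × 0.05 = 4.13
  Midterm exam 89.5 × 0.18 = 16.11
  Capstone 88 × 0.41 = 36.08
Sum = 81.65
81.65 is ≥ 81 and < 91 → B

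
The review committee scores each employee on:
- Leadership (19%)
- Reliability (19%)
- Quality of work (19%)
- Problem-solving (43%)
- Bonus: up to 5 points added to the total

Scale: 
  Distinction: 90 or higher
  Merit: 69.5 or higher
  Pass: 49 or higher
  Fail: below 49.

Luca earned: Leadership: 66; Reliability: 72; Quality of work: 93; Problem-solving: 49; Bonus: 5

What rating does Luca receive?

Merit

Weighted total:
  Leadership 66 × 0.19 = 12.54
  Reliability 72 × 0.19 = 13.68
  Quality of work 93 × 0.19 = 17.67
  Problem-solving 49 × 0.43 = 21.07
Sum = 64.96
Bonus: 64.96 + 5 = 69.96
69.96 is ≥ 69.5 and < 90 → Merit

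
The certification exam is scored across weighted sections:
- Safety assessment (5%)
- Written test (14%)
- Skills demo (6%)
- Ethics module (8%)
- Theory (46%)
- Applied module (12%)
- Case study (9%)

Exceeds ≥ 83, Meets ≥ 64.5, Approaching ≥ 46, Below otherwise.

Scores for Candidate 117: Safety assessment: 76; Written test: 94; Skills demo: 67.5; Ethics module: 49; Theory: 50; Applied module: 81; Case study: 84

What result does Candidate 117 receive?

Weighted total:
  Safety assessment 76 × 0.05 = 3.8
  Written test 94 × 0.14 = 13.16
  Skills demo 67.5 × 0.06 = 4.05
  Ethics module 49 × 0.08 = 3.92
  Theory 50 × 0.46 = 23
  Applied module 81 × 0.12 = 9.72
  Case study 84 × 0.09 = 7.56
Sum = 65.21
65.21 is ≥ 64.5 and < 83 → Meets

Meets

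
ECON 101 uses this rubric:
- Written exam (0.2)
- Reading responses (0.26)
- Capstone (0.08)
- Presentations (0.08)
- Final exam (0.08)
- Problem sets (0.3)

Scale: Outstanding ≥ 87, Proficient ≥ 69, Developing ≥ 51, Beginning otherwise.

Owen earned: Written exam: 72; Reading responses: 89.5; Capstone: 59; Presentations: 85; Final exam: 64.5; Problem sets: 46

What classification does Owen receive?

Developing

Weighted total:
  Written exam 72 × 0.2 = 14.4
  Reading responses 89.5 × 0.26 = 23.27
  Capstone 59 × 0.08 = 4.72
  Presentations 85 × 0.08 = 6.8
  Final exam 64.5 × 0.08 = 5.16
  Problem sets 46 × 0.3 = 13.8
Sum = 68.15
68.15 is ≥ 51 and < 69 → Developing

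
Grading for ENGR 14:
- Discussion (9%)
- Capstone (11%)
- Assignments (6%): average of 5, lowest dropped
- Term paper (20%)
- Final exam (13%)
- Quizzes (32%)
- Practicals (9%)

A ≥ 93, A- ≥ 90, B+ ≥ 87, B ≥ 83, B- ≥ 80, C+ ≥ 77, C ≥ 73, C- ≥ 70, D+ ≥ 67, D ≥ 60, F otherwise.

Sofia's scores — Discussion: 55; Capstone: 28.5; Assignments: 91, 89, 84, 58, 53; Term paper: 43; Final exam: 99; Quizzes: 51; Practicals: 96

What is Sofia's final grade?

F

Assignments: drop 53 → average of remaining 4 = 322/4 = 80.5
Weighted total:
  Discussion 55 × 0.09 = 4.95
  Capstone 28.5 × 0.11 = 3.135
  Assignments 80.5 × 0.06 = 4.83
  Term paper 43 × 0.2 = 8.6
  Final exam 99 × 0.13 = 12.87
  Quizzes 51 × 0.32 = 16.32
  Practicals 96 × 0.09 = 8.64
Sum = 59.345
59.345 < 60 → F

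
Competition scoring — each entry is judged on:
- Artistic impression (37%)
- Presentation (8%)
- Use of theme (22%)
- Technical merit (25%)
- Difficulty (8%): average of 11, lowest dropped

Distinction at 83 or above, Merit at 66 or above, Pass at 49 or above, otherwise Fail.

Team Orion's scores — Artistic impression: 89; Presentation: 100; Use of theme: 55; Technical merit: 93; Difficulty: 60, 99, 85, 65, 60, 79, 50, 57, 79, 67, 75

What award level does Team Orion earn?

Difficulty: drop 50 → average of remaining 10 = 726/10 = 72.6
Weighted total:
  Artistic impression 89 × 0.37 = 32.93
  Presentation 100 × 0.08 = 8
  Use of theme 55 × 0.22 = 12.1
  Technical merit 93 × 0.25 = 23.25
  Difficulty 72.6 × 0.08 = 5.808
Sum = 82.088
82.088 is ≥ 66 and < 83 → Merit

Merit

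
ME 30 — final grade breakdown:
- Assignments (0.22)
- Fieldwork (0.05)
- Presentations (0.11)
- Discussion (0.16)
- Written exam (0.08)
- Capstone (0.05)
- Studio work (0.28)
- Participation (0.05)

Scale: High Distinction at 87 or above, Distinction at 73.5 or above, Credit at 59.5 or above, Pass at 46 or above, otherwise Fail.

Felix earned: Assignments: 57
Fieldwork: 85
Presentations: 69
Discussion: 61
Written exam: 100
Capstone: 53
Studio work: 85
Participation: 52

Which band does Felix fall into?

Credit

Weighted total:
  Assignments 57 × 0.22 = 12.54
  Fieldwork 85 × 0.05 = 4.25
  Presentations 69 × 0.11 = 7.59
  Discussion 61 × 0.16 = 9.76
  Written exam 100 × 0.08 = 8
  Capstone 53 × 0.05 = 2.65
  Studio work 85 × 0.28 = 23.8
  Participation 52 × 0.05 = 2.6
Sum = 71.19
71.19 is ≥ 59.5 and < 73.5 → Credit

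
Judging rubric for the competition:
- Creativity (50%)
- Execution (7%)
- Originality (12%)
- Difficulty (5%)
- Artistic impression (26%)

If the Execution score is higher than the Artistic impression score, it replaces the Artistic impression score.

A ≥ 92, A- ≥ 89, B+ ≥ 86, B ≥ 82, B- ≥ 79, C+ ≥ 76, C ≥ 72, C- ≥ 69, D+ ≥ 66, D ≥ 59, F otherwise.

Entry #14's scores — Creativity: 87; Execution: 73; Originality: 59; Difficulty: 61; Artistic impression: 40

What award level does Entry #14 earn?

C+

Execution (73) > Artistic impression (40), so Artistic impression counts as 73.
Weighted total:
  Creativity 87 × 0.5 = 43.5
  Execution 73 × 0.07 = 5.11
  Originality 59 × 0.12 = 7.08
  Difficulty 61 × 0.05 = 3.05
  Artistic impression 73 × 0.26 = 18.98
Sum = 77.72
77.72 is ≥ 76 and < 79 → C+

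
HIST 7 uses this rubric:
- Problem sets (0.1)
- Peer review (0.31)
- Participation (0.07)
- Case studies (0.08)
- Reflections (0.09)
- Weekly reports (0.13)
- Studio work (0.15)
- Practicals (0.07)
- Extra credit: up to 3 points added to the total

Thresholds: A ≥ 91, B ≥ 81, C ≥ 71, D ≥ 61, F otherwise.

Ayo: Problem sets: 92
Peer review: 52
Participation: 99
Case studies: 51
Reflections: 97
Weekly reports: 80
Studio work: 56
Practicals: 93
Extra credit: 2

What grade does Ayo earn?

Weighted total:
  Problem sets 92 × 0.1 = 9.2
  Peer review 52 × 0.31 = 16.12
  Participation 99 × 0.07 = 6.93
  Case studies 51 × 0.08 = 4.08
  Reflections 97 × 0.09 = 8.73
  Weekly reports 80 × 0.13 = 10.4
  Studio work 56 × 0.15 = 8.4
  Practicals 93 × 0.07 = 6.51
Sum = 70.37
Extra credit: 70.37 + 2 = 72.37
72.37 is ≥ 71 and < 81 → C

C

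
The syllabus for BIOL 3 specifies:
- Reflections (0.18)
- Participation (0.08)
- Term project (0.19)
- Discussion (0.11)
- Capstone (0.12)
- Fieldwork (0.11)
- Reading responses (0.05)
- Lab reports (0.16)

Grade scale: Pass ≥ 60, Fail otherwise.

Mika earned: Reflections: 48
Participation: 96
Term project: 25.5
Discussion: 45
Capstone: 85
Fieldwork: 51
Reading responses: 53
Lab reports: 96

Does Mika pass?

Fail

Weighted total:
  Reflections 48 × 0.18 = 8.64
  Participation 96 × 0.08 = 7.68
  Term project 25.5 × 0.19 = 4.845
  Discussion 45 × 0.11 = 4.95
  Capstone 85 × 0.12 = 10.2
  Fieldwork 51 × 0.11 = 5.61
  Reading responses 53 × 0.05 = 2.65
  Lab reports 96 × 0.16 = 15.36
Sum = 59.935
59.935 < 60 → Fail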